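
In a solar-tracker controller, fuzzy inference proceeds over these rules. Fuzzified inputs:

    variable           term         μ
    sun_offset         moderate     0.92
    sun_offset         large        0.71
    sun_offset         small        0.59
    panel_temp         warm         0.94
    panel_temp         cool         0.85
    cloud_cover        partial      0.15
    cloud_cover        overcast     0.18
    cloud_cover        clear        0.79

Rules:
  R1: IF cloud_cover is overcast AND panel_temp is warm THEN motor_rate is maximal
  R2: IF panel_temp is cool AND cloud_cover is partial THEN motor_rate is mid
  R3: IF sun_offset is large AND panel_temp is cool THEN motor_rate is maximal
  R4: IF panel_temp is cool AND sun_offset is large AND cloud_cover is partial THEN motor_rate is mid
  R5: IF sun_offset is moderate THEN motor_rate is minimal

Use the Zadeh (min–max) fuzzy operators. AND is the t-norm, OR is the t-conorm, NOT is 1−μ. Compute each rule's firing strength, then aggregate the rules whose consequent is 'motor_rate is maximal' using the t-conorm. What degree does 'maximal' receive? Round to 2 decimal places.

R1: overcast=0.18, warm=0.94; AND[min(a, b)] → w = 0.18
R2: cool=0.85, partial=0.15; AND[min(a, b)] → w = 0.15
R3: large=0.71, cool=0.85; AND[min(a, b)] → w = 0.71
R4: cool=0.85, large=0.71, partial=0.15; AND[min(a, b)] → w = 0.15
R5: moderate=0.92 → w = 0.92
Rules with consequent 'maximal': {R1, R3} → strengths 0.18, 0.71
Aggregate via t-conorm [max(a, b)]: 0.71

0.71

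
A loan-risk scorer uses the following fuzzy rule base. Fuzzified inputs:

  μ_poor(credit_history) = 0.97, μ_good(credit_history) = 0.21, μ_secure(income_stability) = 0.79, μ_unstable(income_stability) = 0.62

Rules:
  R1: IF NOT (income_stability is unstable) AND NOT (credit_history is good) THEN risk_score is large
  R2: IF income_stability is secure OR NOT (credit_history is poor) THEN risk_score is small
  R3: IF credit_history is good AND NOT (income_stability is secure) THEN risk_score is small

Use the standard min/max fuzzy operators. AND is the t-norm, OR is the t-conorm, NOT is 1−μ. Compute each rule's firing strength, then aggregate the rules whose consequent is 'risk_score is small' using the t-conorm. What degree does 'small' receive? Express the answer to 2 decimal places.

0.79

R1: ¬unstable=1−0.62=0.38, ¬good=1−0.21=0.79; AND[min(a, b)] → w = 0.38
R2: secure=0.79, ¬poor=1−0.97=0.03; OR[max(a, b)] → w = 0.79
R3: good=0.21, ¬secure=1−0.79=0.21; AND[min(a, b)] → w = 0.21
Rules with consequent 'small': {R2, R3} → strengths 0.79, 0.21
Aggregate via t-conorm [max(a, b)]: 0.79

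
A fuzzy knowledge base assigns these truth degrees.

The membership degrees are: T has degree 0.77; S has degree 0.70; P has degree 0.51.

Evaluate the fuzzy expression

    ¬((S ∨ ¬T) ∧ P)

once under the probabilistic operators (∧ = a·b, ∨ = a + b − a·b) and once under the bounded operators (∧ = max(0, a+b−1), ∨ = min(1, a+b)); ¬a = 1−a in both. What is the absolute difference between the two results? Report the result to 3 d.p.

0.048

Under probabilistic:
  ¬T = 1 − 0.7700 = 0.2300
  S ∨ ¬T = a + b − a·b on (0.7000, 0.2300) = 0.7690
  (S ∨ ¬T) ∧ P = a·b on (0.7690, 0.5100) = 0.3922
  ¬((S ∨ ¬T) ∧ P) = 1 − 0.3922 = 0.6078
  → value = 0.6078
Under bounded:
  ¬T = 1 − 0.77 = 0.23
  S ∨ ¬T = min(1, a+b) on (0.70, 0.23) = 0.93
  (S ∨ ¬T) ∧ P = max(0, a+b−1) on (0.93, 0.51) = 0.44
  ¬((S ∨ ¬T) ∧ P) = 1 − 0.44 = 0.56
  → value = 0.5600
|0.6078 − 0.5600| = 0.048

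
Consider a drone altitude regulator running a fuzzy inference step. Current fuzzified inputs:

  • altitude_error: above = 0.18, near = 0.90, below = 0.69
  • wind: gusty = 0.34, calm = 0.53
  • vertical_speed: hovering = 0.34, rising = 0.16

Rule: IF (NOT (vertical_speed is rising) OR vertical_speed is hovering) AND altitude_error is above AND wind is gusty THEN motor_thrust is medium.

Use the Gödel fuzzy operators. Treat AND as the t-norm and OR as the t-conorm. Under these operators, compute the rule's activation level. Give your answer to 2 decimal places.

firing strength: (¬rising=1−0.16=0.84 OR hovering=0.34) = 0.84; AND[min(a, b)] with above=0.18, gusty=0.34 → w = 0.18

0.18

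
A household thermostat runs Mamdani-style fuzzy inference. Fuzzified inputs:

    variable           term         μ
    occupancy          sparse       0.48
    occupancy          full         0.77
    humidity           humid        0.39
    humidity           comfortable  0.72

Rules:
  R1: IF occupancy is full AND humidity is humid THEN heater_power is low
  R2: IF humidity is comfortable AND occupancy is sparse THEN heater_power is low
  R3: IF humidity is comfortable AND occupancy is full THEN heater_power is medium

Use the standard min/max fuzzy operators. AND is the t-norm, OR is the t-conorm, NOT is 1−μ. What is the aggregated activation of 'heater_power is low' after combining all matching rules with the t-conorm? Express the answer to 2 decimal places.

0.48

R1: full=0.77, humid=0.39; AND[min(a, b)] → w = 0.39
R2: comfortable=0.72, sparse=0.48; AND[min(a, b)] → w = 0.48
R3: comfortable=0.72, full=0.77; AND[min(a, b)] → w = 0.72
Rules with consequent 'low': {R1, R2} → strengths 0.39, 0.48
Aggregate via t-conorm [max(a, b)]: 0.48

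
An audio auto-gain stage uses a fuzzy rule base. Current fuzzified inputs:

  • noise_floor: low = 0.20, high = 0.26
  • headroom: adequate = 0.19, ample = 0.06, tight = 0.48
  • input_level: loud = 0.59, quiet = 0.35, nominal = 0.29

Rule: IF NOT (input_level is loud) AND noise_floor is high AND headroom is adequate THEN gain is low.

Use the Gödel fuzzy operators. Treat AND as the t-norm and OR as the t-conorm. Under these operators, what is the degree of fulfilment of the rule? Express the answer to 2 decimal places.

0.19

firing strength: ¬loud=1−0.59=0.41, high=0.26, adequate=0.19; AND[min(a, b)] → w = 0.19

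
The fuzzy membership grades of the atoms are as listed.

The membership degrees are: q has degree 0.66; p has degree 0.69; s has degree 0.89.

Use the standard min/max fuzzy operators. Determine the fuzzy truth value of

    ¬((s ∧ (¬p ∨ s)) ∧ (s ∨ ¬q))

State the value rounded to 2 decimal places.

0.11

¬p = 1 − 0.69 = 0.31
¬p ∨ s = max(a, b) on (0.31, 0.89) = 0.89
s ∧ (¬p ∨ s) = min(a, b) on (0.89, 0.89) = 0.89
¬q = 1 − 0.66 = 0.34
s ∨ ¬q = max(a, b) on (0.89, 0.34) = 0.89
(s ∧ (¬p ∨ s)) ∧ (s ∨ ¬q) = min(a, b) on (0.89, 0.89) = 0.89
¬((s ∧ (¬p ∨ s)) ∧ (s ∨ ¬q)) = 1 − 0.89 = 0.11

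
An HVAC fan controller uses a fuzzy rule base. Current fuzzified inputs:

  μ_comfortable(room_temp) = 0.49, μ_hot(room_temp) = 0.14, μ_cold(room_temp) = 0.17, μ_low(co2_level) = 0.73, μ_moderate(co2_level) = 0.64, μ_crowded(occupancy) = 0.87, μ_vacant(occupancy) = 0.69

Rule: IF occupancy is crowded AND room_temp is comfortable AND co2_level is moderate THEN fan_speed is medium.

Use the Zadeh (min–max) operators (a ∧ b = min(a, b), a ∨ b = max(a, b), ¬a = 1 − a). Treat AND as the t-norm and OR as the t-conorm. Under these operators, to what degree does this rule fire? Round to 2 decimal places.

firing strength: crowded=0.87, comfortable=0.49, moderate=0.64; AND[min(a, b)] → w = 0.49

0.49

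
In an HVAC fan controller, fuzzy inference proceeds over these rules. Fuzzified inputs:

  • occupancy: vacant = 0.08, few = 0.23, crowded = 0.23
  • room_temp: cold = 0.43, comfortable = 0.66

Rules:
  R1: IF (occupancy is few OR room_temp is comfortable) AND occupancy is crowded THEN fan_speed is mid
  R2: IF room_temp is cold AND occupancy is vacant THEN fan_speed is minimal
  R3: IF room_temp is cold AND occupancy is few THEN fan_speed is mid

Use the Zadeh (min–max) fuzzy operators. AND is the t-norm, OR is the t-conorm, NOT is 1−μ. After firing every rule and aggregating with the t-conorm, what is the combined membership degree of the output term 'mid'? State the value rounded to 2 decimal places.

0.23

R1: (few=0.23 OR comfortable=0.66) = 0.66; AND[min(a, b)] with crowded=0.23 → w = 0.23
R2: cold=0.43, vacant=0.08; AND[min(a, b)] → w = 0.08
R3: cold=0.43, few=0.23; AND[min(a, b)] → w = 0.23
Rules with consequent 'mid': {R1, R3} → strengths 0.23, 0.23
Aggregate via t-conorm [max(a, b)]: 0.23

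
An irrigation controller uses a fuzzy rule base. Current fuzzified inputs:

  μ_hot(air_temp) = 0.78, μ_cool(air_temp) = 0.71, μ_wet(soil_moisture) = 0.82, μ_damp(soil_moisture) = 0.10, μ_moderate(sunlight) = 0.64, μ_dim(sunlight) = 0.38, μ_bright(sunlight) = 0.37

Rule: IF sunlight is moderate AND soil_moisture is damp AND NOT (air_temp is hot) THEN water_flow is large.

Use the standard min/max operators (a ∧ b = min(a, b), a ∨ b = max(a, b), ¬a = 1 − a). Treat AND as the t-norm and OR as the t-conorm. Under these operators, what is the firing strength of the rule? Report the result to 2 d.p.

firing strength: moderate=0.64, damp=0.10, ¬hot=1−0.78=0.22; AND[min(a, b)] → w = 0.10

0.10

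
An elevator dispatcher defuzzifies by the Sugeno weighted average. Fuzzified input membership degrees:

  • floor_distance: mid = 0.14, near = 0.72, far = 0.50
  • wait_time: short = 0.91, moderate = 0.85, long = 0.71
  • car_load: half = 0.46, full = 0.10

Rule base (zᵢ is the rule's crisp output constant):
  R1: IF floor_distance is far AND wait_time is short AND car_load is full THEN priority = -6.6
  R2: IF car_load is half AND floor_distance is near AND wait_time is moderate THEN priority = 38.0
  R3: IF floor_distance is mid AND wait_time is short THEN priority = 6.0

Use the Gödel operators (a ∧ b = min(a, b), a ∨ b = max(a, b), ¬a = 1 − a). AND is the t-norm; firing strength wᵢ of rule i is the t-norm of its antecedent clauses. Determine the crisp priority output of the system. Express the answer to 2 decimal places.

R1 (z=-6.6): far=0.50, short=0.91, full=0.10; AND[min(a, b)] → w = 0.10
R2 (z=38.0): half=0.46, near=0.72, moderate=0.85; AND[min(a, b)] → w = 0.46
R3 (z=6.0): mid=0.14, short=0.91; AND[min(a, b)] → w = 0.14
Weighted average = (0.10·-6.6 + 0.46·38.0 + 0.14·6.0) / (0.10 + 0.46 + 0.14)
  = 17.6600 / 0.7000 = 25.23

25.23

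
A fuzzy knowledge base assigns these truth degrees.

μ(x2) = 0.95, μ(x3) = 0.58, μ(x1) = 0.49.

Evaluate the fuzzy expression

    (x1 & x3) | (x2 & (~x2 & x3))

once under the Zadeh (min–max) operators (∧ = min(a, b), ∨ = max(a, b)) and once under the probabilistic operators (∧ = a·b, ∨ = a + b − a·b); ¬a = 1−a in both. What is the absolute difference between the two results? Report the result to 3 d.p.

Under Zadeh (min–max):
  x1 & x3 = min(a, b) on (0.49, 0.58) = 0.49
  ~x2 = 1 − 0.95 = 0.05
  ~x2 & x3 = min(a, b) on (0.05, 0.58) = 0.05
  x2 & (~x2 & x3) = min(a, b) on (0.95, 0.05) = 0.05
  (x1 & x3) | (x2 & (~x2 & x3)) = max(a, b) on (0.49, 0.05) = 0.49
  → value = 0.4900
Under probabilistic:
  x1 & x3 = a·b on (0.4900, 0.5800) = 0.2842
  ~x2 = 1 − 0.9500 = 0.0500
  ~x2 & x3 = a·b on (0.0500, 0.5800) = 0.0290
  x2 & (~x2 & x3) = a·b on (0.9500, 0.0290) = 0.0276
  (x1 & x3) | (x2 & (~x2 & x3)) = a + b − a·b on (0.2842, 0.0276) = 0.3039
  → value = 0.3039
|0.4900 − 0.3039| = 0.186

0.186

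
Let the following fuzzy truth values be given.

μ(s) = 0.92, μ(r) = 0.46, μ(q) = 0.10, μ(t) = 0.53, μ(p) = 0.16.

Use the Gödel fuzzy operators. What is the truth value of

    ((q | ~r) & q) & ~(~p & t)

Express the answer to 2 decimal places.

0.10

~r = 1 − 0.46 = 0.54
q | ~r = max(a, b) on (0.10, 0.54) = 0.54
(q | ~r) & q = min(a, b) on (0.54, 0.10) = 0.10
~p = 1 − 0.16 = 0.84
~p & t = min(a, b) on (0.84, 0.53) = 0.53
~(~p & t) = 1 − 0.53 = 0.47
((q | ~r) & q) & ~(~p & t) = min(a, b) on (0.10, 0.47) = 0.10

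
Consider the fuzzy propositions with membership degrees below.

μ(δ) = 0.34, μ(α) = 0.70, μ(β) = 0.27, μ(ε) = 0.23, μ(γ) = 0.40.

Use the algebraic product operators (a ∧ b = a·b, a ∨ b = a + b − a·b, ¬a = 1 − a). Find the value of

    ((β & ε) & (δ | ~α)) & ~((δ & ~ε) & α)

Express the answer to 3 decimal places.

0.027

β & ε = a·b on (0.2700, 0.2300) = 0.0621
~α = 1 − 0.7000 = 0.3000
δ | ~α = a + b − a·b on (0.3400, 0.3000) = 0.5380
(β & ε) & (δ | ~α) = a·b on (0.0621, 0.5380) = 0.0334
~ε = 1 − 0.2300 = 0.7700
δ & ~ε = a·b on (0.3400, 0.7700) = 0.2618
(δ & ~ε) & α = a·b on (0.2618, 0.7000) = 0.1833
~((δ & ~ε) & α) = 1 − 0.1833 = 0.8167
((β & ε) & (δ | ~α)) & ~((δ & ~ε) & α) = a·b on (0.0334, 0.8167) = 0.0273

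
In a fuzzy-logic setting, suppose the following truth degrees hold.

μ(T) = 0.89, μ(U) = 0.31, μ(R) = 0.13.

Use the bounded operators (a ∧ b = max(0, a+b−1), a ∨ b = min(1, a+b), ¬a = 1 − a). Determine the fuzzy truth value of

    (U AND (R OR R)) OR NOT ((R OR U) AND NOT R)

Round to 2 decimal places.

0.69

R OR R = min(1, a+b) on (0.13, 0.13) = 0.26
U AND (R OR R) = max(0, a+b−1) on (0.31, 0.26) = 0.00
R OR U = min(1, a+b) on (0.13, 0.31) = 0.44
NOT R = 1 − 0.13 = 0.87
(R OR U) AND NOT R = max(0, a+b−1) on (0.44, 0.87) = 0.31
NOT ((R OR U) AND NOT R) = 1 − 0.31 = 0.69
(U AND (R OR R)) OR NOT ((R OR U) AND NOT R) = min(1, a+b) on (0.00, 0.69) = 0.69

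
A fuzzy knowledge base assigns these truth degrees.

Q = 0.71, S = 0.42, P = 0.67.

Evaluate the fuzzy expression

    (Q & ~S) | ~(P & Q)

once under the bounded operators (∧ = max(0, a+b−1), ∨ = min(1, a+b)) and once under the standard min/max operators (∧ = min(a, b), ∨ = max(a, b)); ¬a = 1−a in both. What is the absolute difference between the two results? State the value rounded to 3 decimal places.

Under bounded:
  ~S = 1 − 0.42 = 0.58
  Q & ~S = max(0, a+b−1) on (0.71, 0.58) = 0.29
  P & Q = max(0, a+b−1) on (0.67, 0.71) = 0.38
  ~(P & Q) = 1 − 0.38 = 0.62
  (Q & ~S) | ~(P & Q) = min(1, a+b) on (0.29, 0.62) = 0.91
  → value = 0.9100
Under standard min/max:
  ~S = 1 − 0.42 = 0.58
  Q & ~S = min(a, b) on (0.71, 0.58) = 0.58
  P & Q = min(a, b) on (0.67, 0.71) = 0.67
  ~(P & Q) = 1 − 0.67 = 0.33
  (Q & ~S) | ~(P & Q) = max(a, b) on (0.58, 0.33) = 0.58
  → value = 0.5800
|0.9100 − 0.5800| = 0.330

0.330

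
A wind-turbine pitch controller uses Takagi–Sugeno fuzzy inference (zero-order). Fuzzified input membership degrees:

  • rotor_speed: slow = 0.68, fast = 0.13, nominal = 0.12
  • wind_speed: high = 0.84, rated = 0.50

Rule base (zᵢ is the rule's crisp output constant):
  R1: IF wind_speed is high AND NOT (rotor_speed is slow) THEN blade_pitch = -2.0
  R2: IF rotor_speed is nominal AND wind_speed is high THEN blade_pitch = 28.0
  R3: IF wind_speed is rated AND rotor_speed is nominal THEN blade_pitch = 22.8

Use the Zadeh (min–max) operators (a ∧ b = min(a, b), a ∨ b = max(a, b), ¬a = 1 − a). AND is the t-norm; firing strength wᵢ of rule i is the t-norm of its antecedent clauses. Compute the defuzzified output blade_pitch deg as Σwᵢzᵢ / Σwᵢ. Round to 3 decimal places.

9.743

R1 (z=-2.0): high=0.84, ¬slow=1−0.68=0.32; AND[min(a, b)] → w = 0.32
R2 (z=28.0): nominal=0.12, high=0.84; AND[min(a, b)] → w = 0.12
R3 (z=22.8): rated=0.50, nominal=0.12; AND[min(a, b)] → w = 0.12
Weighted average = (0.32·-2.0 + 0.12·28.0 + 0.12·22.8) / (0.32 + 0.12 + 0.12)
  = 5.4560 / 0.5600 = 9.743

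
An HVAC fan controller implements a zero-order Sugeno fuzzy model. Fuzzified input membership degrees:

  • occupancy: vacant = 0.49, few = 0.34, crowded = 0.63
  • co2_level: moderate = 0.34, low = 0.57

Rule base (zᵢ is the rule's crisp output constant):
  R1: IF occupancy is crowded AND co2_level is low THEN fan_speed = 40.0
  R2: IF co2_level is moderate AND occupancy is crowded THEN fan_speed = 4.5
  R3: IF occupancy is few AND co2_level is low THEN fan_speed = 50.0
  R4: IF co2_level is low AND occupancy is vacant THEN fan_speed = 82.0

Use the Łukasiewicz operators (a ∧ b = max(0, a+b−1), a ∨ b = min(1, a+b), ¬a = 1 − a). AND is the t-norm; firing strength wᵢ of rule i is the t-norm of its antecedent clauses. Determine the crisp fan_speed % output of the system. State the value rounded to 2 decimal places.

49.69

R1 (z=40.0): crowded=0.63, low=0.57; AND[max(0, a+b−1)] → w = 0.20
R2 (z=4.5): moderate=0.34, crowded=0.63; AND[max(0, a+b−1)] → w = 0.00
R3 (z=50.0): few=0.34, low=0.57; AND[max(0, a+b−1)] → w = 0.00
R4 (z=82.0): low=0.57, vacant=0.49; AND[max(0, a+b−1)] → w = 0.06
Weighted average = (0.20·40.0 + 0.00·4.5 + 0.00·50.0 + 0.06·82.0) / (0.20 + 0.00 + 0.00 + 0.06)
  = 12.9200 / 0.2600 = 49.69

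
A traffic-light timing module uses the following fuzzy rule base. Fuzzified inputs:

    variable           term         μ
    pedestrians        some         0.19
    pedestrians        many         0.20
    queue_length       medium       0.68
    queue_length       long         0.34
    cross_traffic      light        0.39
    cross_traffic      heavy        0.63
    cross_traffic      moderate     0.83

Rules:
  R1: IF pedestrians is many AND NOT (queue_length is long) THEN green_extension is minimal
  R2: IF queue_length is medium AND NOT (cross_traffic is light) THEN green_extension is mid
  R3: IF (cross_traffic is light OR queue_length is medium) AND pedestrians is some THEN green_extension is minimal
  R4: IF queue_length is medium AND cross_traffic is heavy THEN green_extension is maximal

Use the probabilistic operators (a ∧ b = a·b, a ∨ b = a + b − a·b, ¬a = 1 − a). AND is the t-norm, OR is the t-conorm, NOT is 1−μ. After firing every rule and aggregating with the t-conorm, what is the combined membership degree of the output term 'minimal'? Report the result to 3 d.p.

R1: many=0.20, ¬long=1−0.34=0.66; AND[a·b] → w = 0.1320
R2: medium=0.68, ¬light=1−0.39=0.61; AND[a·b] → w = 0.4148
R3: (light=0.39 OR medium=0.68) = 0.8048; AND[a·b] with some=0.19 → w = 0.1529
R4: medium=0.68, heavy=0.63; AND[a·b] → w = 0.4284
Rules with consequent 'minimal': {R1, R3} → strengths 0.1320, 0.1529
Aggregate via t-conorm [a + b − a·b]: 0.2647

0.265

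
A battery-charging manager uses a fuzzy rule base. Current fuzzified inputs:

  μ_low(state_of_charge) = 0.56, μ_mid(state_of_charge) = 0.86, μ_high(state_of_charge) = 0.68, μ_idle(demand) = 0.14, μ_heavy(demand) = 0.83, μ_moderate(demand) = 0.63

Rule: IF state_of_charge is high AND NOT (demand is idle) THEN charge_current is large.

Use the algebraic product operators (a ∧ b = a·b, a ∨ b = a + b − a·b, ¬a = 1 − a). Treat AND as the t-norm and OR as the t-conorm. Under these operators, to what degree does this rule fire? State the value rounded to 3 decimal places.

0.585

firing strength: high=0.68, ¬idle=1−0.14=0.86; AND[a·b] → w = 0.5848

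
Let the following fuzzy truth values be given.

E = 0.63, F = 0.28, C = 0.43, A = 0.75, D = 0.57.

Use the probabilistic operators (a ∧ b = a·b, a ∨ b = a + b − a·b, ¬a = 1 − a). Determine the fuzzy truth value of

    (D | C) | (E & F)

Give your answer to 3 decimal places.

D | C = a + b − a·b on (0.5700, 0.4300) = 0.7549
E & F = a·b on (0.6300, 0.2800) = 0.1764
(D | C) | (E & F) = a + b − a·b on (0.7549, 0.1764) = 0.7981

0.798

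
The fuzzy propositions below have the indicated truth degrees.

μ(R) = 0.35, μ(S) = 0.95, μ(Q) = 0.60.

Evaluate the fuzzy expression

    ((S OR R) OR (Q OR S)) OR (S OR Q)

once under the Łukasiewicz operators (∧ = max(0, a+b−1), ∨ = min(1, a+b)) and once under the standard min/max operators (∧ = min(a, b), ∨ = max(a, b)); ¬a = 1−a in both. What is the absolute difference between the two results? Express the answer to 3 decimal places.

Under Łukasiewicz:
  S OR R = min(1, a+b) on (0.95, 0.35) = 1.00
  Q OR S = min(1, a+b) on (0.60, 0.95) = 1.00
  (S OR R) OR (Q OR S) = min(1, a+b) on (1.00, 1.00) = 1.00
  S OR Q = min(1, a+b) on (0.95, 0.60) = 1.00
  ((S OR R) OR (Q OR S)) OR (S OR Q) = min(1, a+b) on (1.00, 1.00) = 1.00
  → value = 1.0000
Under standard min/max:
  S OR R = max(a, b) on (0.95, 0.35) = 0.95
  Q OR S = max(a, b) on (0.60, 0.95) = 0.95
  (S OR R) OR (Q OR S) = max(a, b) on (0.95, 0.95) = 0.95
  S OR Q = max(a, b) on (0.95, 0.60) = 0.95
  ((S OR R) OR (Q OR S)) OR (S OR Q) = max(a, b) on (0.95, 0.95) = 0.95
  → value = 0.9500
|1.0000 − 0.9500| = 0.050

0.050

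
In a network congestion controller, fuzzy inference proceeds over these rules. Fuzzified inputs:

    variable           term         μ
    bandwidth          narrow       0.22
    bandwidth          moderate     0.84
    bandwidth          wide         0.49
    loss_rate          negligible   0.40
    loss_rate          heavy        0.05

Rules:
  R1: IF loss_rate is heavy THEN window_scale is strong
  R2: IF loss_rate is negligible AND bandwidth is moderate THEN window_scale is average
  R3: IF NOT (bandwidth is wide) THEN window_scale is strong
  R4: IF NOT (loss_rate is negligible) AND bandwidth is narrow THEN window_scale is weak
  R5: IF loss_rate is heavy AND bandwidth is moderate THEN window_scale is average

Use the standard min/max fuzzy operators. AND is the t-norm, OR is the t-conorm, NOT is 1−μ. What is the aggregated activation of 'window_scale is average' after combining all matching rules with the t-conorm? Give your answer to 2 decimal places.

0.40

R1: heavy=0.05 → w = 0.05
R2: negligible=0.40, moderate=0.84; AND[min(a, b)] → w = 0.40
R3: ¬wide=1−0.49=0.51 → w = 0.51
R4: ¬negligible=1−0.40=0.60, narrow=0.22; AND[min(a, b)] → w = 0.22
R5: heavy=0.05, moderate=0.84; AND[min(a, b)] → w = 0.05
Rules with consequent 'average': {R2, R5} → strengths 0.40, 0.05
Aggregate via t-conorm [max(a, b)]: 0.40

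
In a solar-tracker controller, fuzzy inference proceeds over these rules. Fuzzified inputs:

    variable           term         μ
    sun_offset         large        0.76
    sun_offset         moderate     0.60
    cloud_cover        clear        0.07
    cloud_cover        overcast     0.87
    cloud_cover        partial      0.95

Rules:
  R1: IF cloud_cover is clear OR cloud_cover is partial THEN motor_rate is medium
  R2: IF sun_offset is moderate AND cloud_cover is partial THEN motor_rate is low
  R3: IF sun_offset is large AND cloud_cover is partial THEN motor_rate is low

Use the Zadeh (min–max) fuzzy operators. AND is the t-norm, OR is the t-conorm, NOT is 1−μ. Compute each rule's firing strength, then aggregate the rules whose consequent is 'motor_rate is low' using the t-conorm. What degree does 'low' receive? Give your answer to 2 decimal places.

R1: clear=0.07, partial=0.95; OR[max(a, b)] → w = 0.95
R2: moderate=0.60, partial=0.95; AND[min(a, b)] → w = 0.60
R3: large=0.76, partial=0.95; AND[min(a, b)] → w = 0.76
Rules with consequent 'low': {R2, R3} → strengths 0.60, 0.76
Aggregate via t-conorm [max(a, b)]: 0.76

0.76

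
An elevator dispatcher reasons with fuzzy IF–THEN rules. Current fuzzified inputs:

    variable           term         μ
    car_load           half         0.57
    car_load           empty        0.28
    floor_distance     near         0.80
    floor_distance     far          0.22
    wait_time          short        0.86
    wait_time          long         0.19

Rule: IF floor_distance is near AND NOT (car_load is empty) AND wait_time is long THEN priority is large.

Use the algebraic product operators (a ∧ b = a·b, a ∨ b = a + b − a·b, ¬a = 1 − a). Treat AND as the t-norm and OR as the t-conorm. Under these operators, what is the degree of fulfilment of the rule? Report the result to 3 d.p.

firing strength: near=0.80, ¬empty=1−0.28=0.72, long=0.19; AND[a·b] → w = 0.1094

0.109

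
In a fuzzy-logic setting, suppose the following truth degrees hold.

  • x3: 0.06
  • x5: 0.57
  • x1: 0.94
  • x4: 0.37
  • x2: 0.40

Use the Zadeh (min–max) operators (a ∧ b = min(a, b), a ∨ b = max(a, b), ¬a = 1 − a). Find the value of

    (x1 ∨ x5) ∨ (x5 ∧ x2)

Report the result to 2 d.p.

0.94

x1 ∨ x5 = max(a, b) on (0.94, 0.57) = 0.94
x5 ∧ x2 = min(a, b) on (0.57, 0.40) = 0.40
(x1 ∨ x5) ∨ (x5 ∧ x2) = max(a, b) on (0.94, 0.40) = 0.94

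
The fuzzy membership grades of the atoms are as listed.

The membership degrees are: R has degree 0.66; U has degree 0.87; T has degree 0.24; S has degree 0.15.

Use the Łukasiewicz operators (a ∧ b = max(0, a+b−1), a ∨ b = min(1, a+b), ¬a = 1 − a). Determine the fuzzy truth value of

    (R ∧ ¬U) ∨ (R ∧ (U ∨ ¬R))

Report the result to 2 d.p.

0.66

¬U = 1 − 0.87 = 0.13
R ∧ ¬U = max(0, a+b−1) on (0.66, 0.13) = 0.00
¬R = 1 − 0.66 = 0.34
U ∨ ¬R = min(1, a+b) on (0.87, 0.34) = 1.00
R ∧ (U ∨ ¬R) = max(0, a+b−1) on (0.66, 1.00) = 0.66
(R ∧ ¬U) ∨ (R ∧ (U ∨ ¬R)) = min(1, a+b) on (0.00, 0.66) = 0.66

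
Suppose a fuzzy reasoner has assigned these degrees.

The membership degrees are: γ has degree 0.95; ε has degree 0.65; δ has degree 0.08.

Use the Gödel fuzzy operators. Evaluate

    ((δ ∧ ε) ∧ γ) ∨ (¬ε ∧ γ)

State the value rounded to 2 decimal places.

0.35

δ ∧ ε = min(a, b) on (0.08, 0.65) = 0.08
(δ ∧ ε) ∧ γ = min(a, b) on (0.08, 0.95) = 0.08
¬ε = 1 − 0.65 = 0.35
¬ε ∧ γ = min(a, b) on (0.35, 0.95) = 0.35
((δ ∧ ε) ∧ γ) ∨ (¬ε ∧ γ) = max(a, b) on (0.08, 0.35) = 0.35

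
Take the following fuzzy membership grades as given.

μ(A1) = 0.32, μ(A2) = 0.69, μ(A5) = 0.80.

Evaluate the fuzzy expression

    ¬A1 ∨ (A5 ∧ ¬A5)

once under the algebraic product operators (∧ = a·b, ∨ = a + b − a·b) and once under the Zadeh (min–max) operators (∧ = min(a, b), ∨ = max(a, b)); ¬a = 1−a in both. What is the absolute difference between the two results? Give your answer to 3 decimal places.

Under algebraic product:
  ¬A1 = 1 − 0.3200 = 0.6800
  ¬A5 = 1 − 0.8000 = 0.2000
  A5 ∧ ¬A5 = a·b on (0.8000, 0.2000) = 0.1600
  ¬A1 ∨ (A5 ∧ ¬A5) = a + b − a·b on (0.6800, 0.1600) = 0.7312
  → value = 0.7312
Under Zadeh (min–max):
  ¬A1 = 1 − 0.32 = 0.68
  ¬A5 = 1 − 0.80 = 0.20
  A5 ∧ ¬A5 = min(a, b) on (0.80, 0.20) = 0.20
  ¬A1 ∨ (A5 ∧ ¬A5) = max(a, b) on (0.68, 0.20) = 0.68
  → value = 0.6800
|0.7312 − 0.6800| = 0.051

0.051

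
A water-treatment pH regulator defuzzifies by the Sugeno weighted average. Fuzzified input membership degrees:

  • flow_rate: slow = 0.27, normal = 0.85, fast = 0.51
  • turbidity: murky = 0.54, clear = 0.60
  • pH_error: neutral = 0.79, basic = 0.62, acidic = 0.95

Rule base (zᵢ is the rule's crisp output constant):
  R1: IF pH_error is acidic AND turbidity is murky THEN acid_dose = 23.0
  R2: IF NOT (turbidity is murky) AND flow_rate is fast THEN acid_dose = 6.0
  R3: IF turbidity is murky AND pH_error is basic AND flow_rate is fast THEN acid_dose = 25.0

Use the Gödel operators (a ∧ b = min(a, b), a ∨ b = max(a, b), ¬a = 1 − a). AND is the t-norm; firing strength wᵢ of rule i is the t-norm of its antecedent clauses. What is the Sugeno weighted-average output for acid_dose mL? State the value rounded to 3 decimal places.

R1 (z=23.0): acidic=0.95, murky=0.54; AND[min(a, b)] → w = 0.54
R2 (z=6.0): ¬murky=1−0.54=0.46, fast=0.51; AND[min(a, b)] → w = 0.46
R3 (z=25.0): murky=0.54, basic=0.62, fast=0.51; AND[min(a, b)] → w = 0.51
Weighted average = (0.54·23.0 + 0.46·6.0 + 0.51·25.0) / (0.54 + 0.46 + 0.51)
  = 27.9300 / 1.5100 = 18.497

18.497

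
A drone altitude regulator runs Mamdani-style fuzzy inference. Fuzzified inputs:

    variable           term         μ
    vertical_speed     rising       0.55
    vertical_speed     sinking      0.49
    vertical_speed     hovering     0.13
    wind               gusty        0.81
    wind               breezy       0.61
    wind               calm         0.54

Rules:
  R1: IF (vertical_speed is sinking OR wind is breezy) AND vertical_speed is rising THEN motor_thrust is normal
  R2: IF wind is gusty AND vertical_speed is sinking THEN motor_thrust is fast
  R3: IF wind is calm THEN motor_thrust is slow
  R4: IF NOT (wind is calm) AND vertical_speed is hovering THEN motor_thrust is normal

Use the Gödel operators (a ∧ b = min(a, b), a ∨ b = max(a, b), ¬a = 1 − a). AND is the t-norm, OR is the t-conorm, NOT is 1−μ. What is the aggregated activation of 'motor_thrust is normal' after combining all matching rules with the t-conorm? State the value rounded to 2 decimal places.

0.55

R1: (sinking=0.49 OR breezy=0.61) = 0.61; AND[min(a, b)] with rising=0.55 → w = 0.55
R2: gusty=0.81, sinking=0.49; AND[min(a, b)] → w = 0.49
R3: calm=0.54 → w = 0.54
R4: ¬calm=1−0.54=0.46, hovering=0.13; AND[min(a, b)] → w = 0.13
Rules with consequent 'normal': {R1, R4} → strengths 0.55, 0.13
Aggregate via t-conorm [max(a, b)]: 0.55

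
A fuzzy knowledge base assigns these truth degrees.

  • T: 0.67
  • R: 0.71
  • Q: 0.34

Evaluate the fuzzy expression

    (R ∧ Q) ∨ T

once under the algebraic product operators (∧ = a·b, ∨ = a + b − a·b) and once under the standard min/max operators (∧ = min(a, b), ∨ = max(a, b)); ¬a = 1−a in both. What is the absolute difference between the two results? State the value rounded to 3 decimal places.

Under algebraic product:
  R ∧ Q = a·b on (0.7100, 0.3400) = 0.2414
  (R ∧ Q) ∨ T = a + b − a·b on (0.2414, 0.6700) = 0.7497
  → value = 0.7497
Under standard min/max:
  R ∧ Q = min(a, b) on (0.71, 0.34) = 0.34
  (R ∧ Q) ∨ T = max(a, b) on (0.34, 0.67) = 0.67
  → value = 0.6700
|0.7497 − 0.6700| = 0.080

0.080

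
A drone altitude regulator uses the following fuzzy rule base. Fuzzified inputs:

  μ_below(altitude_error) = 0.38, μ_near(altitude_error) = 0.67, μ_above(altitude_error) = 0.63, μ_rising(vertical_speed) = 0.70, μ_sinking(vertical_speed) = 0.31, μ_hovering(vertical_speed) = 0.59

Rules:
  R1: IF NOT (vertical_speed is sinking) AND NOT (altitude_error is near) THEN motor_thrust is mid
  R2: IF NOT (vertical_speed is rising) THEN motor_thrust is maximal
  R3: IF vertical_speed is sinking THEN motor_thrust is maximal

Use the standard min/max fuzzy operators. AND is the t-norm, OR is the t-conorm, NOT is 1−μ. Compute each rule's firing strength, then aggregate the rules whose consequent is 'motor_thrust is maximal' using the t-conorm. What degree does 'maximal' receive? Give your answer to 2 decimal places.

0.31

R1: ¬sinking=1−0.31=0.69, ¬near=1−0.67=0.33; AND[min(a, b)] → w = 0.33
R2: ¬rising=1−0.70=0.30 → w = 0.30
R3: sinking=0.31 → w = 0.31
Rules with consequent 'maximal': {R2, R3} → strengths 0.30, 0.31
Aggregate via t-conorm [max(a, b)]: 0.31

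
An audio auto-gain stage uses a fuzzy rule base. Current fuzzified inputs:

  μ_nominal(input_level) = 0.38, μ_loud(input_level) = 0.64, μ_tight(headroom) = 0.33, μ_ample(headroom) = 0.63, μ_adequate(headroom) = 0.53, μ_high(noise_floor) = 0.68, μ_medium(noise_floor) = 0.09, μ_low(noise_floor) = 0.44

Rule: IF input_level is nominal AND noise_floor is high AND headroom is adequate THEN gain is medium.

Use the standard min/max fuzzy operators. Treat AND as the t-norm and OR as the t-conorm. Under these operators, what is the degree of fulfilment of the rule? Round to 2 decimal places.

0.38

firing strength: nominal=0.38, high=0.68, adequate=0.53; AND[min(a, b)] → w = 0.38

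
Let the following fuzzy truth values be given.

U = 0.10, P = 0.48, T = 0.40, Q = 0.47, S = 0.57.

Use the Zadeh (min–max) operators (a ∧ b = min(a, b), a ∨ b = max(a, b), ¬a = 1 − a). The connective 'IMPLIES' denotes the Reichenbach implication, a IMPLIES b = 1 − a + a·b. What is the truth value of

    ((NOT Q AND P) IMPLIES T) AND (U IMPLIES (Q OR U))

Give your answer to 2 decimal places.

NOT Q = 1 − 0.47 = 0.53
NOT Q AND P = min(a, b) on (0.53, 0.48) = 0.48
(NOT Q AND P) IMPLIES T  [Reichenbach: 1 − a + a·b] with a=0.48, b=0.40 → 0.71
Q OR U = max(a, b) on (0.47, 0.10) = 0.47
U IMPLIES (Q OR U)  [Reichenbach: 1 − a + a·b] with a=0.10, b=0.47 → 0.95
((NOT Q AND P) IMPLIES T) AND (U IMPLIES (Q OR U)) = min(a, b) on (0.71, 0.95) = 0.71

0.71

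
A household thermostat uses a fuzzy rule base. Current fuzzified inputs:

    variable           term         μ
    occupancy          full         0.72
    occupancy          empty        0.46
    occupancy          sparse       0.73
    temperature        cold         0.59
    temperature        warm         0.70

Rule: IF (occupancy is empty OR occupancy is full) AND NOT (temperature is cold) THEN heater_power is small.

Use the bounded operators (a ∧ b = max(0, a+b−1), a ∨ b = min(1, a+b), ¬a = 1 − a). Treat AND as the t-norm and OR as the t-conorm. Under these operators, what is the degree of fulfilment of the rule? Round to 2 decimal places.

firing strength: (empty=0.46 OR full=0.72) = 1.00; AND[max(0, a+b−1)] with ¬cold=1−0.59=0.41 → w = 0.41

0.41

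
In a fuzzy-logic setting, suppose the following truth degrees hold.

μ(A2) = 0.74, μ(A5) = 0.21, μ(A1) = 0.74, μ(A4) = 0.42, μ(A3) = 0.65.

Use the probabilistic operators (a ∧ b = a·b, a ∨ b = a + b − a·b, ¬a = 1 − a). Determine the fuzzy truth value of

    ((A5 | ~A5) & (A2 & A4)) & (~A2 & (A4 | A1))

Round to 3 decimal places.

0.057

~A5 = 1 − 0.2100 = 0.7900
A5 | ~A5 = a + b − a·b on (0.2100, 0.7900) = 0.8341
A2 & A4 = a·b on (0.7400, 0.4200) = 0.3108
(A5 | ~A5) & (A2 & A4) = a·b on (0.8341, 0.3108) = 0.2592
~A2 = 1 − 0.7400 = 0.2600
A4 | A1 = a + b − a·b on (0.4200, 0.7400) = 0.8492
~A2 & (A4 | A1) = a·b on (0.2600, 0.8492) = 0.2208
((A5 | ~A5) & (A2 & A4)) & (~A2 & (A4 | A1)) = a·b on (0.2592, 0.2208) = 0.0572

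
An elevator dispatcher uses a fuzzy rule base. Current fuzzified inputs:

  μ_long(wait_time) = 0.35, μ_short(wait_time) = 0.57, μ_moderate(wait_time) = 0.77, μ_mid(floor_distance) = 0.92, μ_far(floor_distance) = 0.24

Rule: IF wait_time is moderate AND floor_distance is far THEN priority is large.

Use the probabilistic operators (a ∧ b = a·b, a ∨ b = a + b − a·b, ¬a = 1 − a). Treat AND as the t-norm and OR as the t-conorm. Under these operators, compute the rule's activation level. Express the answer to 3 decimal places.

firing strength: moderate=0.77, far=0.24; AND[a·b] → w = 0.1848

0.185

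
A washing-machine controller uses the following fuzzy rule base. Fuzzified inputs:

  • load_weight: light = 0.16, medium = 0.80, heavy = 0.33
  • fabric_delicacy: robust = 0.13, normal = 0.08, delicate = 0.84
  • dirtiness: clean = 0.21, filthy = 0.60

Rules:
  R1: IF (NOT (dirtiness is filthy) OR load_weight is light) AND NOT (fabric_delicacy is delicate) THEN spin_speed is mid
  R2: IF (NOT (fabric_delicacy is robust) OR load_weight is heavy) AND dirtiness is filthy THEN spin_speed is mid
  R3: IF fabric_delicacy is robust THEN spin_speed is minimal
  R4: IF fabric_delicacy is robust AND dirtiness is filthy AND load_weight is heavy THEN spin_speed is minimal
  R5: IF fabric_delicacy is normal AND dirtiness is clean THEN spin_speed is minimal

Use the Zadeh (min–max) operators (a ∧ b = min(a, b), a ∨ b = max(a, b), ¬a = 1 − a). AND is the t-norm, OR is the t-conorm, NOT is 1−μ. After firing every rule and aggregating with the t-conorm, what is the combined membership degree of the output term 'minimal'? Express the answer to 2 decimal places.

0.13

R1: (¬filthy=1−0.60=0.40 OR light=0.16) = 0.40; AND[min(a, b)] with ¬delicate=1−0.84=0.16 → w = 0.16
R2: (¬robust=1−0.13=0.87 OR heavy=0.33) = 0.87; AND[min(a, b)] with filthy=0.60 → w = 0.60
R3: robust=0.13 → w = 0.13
R4: robust=0.13, filthy=0.60, heavy=0.33; AND[min(a, b)] → w = 0.13
R5: normal=0.08, clean=0.21; AND[min(a, b)] → w = 0.08
Rules with consequent 'minimal': {R3, R4, R5} → strengths 0.13, 0.13, 0.08
Aggregate via t-conorm [max(a, b)]: 0.13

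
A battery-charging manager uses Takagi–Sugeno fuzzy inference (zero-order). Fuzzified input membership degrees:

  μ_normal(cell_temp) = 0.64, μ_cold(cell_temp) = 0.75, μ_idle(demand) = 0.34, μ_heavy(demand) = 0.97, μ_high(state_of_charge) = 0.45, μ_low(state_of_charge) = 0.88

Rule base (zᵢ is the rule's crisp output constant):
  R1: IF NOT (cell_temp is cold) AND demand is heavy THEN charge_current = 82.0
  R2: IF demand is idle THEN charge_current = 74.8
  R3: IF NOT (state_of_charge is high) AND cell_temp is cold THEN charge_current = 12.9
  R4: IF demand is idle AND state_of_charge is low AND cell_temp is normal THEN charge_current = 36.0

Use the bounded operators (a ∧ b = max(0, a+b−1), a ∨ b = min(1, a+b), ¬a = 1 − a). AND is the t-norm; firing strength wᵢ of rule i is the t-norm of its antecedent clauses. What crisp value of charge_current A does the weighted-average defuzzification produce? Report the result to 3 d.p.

R1 (z=82.0): ¬cold=1−0.75=0.25, heavy=0.97; AND[max(0, a+b−1)] → w = 0.22
R2 (z=74.8): idle=0.34 → w = 0.34
R3 (z=12.9): ¬high=1−0.45=0.55, cold=0.75; AND[max(0, a+b−1)] → w = 0.30
R4 (z=36.0): idle=0.34, low=0.88, normal=0.64; AND[max(0, a+b−1)] → w = 0.00
Weighted average = (0.22·82.0 + 0.34·74.8 + 0.30·12.9 + 0.00·36.0) / (0.22 + 0.34 + 0.30 + 0.00)
  = 47.3420 / 0.8600 = 55.049

55.049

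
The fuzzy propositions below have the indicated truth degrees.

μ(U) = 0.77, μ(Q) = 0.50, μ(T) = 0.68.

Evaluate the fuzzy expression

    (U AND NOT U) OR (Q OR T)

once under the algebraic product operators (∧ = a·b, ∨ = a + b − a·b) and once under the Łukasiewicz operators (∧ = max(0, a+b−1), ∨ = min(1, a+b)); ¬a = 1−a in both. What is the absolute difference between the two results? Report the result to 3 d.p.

0.132

Under algebraic product:
  NOT U = 1 − 0.7700 = 0.2300
  U AND NOT U = a·b on (0.7700, 0.2300) = 0.1771
  Q OR T = a + b − a·b on (0.5000, 0.6800) = 0.8400
  (U AND NOT U) OR (Q OR T) = a + b − a·b on (0.1771, 0.8400) = 0.8683
  → value = 0.8683
Under Łukasiewicz:
  NOT U = 1 − 0.77 = 0.23
  U AND NOT U = max(0, a+b−1) on (0.77, 0.23) = 0.00
  Q OR T = min(1, a+b) on (0.50, 0.68) = 1.00
  (U AND NOT U) OR (Q OR T) = min(1, a+b) on (0.00, 1.00) = 1.00
  → value = 1.0000
|0.8683 − 1.0000| = 0.132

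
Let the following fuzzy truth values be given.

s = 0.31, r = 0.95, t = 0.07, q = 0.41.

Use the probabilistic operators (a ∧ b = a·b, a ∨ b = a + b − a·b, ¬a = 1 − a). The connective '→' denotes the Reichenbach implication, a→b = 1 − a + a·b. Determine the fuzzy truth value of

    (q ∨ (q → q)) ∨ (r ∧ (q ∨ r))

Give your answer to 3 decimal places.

q → q  [Reichenbach: 1 − a + a·b] with a=0.4100, b=0.4100 → 0.7581
q ∨ (q → q) = a + b − a·b on (0.4100, 0.7581) = 0.8573
q ∨ r = a + b − a·b on (0.4100, 0.9500) = 0.9705
r ∧ (q ∨ r) = a·b on (0.9500, 0.9705) = 0.9220
(q ∨ (q → q)) ∨ (r ∧ (q ∨ r)) = a + b − a·b on (0.8573, 0.9220) = 0.9889

0.989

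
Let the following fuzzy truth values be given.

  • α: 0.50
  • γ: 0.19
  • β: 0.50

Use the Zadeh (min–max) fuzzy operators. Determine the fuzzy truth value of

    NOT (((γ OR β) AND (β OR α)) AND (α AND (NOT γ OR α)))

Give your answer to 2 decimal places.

0.50

γ OR β = max(a, b) on (0.19, 0.50) = 0.50
β OR α = max(a, b) on (0.50, 0.50) = 0.50
(γ OR β) AND (β OR α) = min(a, b) on (0.50, 0.50) = 0.50
NOT γ = 1 − 0.19 = 0.81
NOT γ OR α = max(a, b) on (0.81, 0.50) = 0.81
α AND (NOT γ OR α) = min(a, b) on (0.50, 0.81) = 0.50
((γ OR β) AND (β OR α)) AND (α AND (NOT γ OR α)) = min(a, b) on (0.50, 0.50) = 0.50
NOT (((γ OR β) AND (β OR α)) AND (α AND (NOT γ OR α))) = 1 − 0.50 = 0.50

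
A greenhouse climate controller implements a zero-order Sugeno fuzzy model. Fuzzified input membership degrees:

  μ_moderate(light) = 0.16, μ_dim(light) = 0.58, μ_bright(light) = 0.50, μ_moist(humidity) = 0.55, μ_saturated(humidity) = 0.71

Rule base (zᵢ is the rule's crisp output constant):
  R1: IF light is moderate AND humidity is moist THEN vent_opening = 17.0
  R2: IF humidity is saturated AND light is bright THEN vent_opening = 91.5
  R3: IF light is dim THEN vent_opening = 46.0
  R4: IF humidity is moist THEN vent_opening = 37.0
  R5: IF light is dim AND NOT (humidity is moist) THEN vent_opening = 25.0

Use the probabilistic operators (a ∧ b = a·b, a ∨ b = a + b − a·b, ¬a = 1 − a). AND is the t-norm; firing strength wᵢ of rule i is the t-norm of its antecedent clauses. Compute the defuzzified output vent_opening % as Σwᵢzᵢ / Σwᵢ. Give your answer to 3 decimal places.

R1 (z=17.0): moderate=0.16, moist=0.55; AND[a·b] → w = 0.0880
R2 (z=91.5): saturated=0.71, bright=0.50; AND[a·b] → w = 0.3550
R3 (z=46.0): dim=0.58 → w = 0.5800
R4 (z=37.0): moist=0.55 → w = 0.5500
R5 (z=25.0): dim=0.58, ¬moist=1−0.55=0.45; AND[a·b] → w = 0.2610
Weighted average = (0.0880·17.0 + 0.3550·91.5 + 0.5800·46.0 + 0.5500·37.0 + 0.2610·25.0) / (0.0880 + 0.3550 + 0.5800 + 0.5500 + 0.2610)
  = 87.5335 / 1.8340 = 47.728

47.728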